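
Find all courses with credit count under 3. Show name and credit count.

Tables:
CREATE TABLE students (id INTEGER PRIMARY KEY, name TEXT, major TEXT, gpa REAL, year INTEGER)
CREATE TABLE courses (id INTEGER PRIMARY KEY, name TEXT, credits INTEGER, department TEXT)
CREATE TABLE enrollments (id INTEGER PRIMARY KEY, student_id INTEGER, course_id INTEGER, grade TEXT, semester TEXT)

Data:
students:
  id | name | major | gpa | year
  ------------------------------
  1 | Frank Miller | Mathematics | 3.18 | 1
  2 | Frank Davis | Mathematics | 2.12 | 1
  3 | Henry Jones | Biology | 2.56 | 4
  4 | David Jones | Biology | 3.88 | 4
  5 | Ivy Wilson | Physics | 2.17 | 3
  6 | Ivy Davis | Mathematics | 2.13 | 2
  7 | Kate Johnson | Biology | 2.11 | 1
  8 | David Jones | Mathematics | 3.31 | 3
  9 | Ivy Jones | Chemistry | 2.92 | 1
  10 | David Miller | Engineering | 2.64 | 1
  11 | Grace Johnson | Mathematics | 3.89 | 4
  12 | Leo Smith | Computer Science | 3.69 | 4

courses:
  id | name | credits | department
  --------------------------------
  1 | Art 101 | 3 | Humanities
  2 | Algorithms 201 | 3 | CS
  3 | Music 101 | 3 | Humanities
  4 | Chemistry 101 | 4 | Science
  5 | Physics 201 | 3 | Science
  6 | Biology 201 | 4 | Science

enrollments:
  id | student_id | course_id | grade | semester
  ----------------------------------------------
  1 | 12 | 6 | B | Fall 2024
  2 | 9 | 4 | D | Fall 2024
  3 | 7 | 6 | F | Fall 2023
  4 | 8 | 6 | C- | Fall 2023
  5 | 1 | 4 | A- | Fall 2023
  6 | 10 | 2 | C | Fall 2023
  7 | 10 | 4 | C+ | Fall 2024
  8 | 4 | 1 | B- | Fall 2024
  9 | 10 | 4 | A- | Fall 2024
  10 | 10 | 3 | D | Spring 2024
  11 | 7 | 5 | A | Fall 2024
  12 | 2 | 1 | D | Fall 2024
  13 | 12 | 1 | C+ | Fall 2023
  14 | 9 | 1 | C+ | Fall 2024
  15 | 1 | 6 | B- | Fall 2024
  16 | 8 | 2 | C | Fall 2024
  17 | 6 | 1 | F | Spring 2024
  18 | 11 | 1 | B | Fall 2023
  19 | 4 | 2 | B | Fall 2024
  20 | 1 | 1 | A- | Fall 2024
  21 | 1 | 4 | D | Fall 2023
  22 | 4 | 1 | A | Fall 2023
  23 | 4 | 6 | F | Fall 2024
SELECT name, credits FROM courses WHERE credits < 3

Execution result:
(no rows)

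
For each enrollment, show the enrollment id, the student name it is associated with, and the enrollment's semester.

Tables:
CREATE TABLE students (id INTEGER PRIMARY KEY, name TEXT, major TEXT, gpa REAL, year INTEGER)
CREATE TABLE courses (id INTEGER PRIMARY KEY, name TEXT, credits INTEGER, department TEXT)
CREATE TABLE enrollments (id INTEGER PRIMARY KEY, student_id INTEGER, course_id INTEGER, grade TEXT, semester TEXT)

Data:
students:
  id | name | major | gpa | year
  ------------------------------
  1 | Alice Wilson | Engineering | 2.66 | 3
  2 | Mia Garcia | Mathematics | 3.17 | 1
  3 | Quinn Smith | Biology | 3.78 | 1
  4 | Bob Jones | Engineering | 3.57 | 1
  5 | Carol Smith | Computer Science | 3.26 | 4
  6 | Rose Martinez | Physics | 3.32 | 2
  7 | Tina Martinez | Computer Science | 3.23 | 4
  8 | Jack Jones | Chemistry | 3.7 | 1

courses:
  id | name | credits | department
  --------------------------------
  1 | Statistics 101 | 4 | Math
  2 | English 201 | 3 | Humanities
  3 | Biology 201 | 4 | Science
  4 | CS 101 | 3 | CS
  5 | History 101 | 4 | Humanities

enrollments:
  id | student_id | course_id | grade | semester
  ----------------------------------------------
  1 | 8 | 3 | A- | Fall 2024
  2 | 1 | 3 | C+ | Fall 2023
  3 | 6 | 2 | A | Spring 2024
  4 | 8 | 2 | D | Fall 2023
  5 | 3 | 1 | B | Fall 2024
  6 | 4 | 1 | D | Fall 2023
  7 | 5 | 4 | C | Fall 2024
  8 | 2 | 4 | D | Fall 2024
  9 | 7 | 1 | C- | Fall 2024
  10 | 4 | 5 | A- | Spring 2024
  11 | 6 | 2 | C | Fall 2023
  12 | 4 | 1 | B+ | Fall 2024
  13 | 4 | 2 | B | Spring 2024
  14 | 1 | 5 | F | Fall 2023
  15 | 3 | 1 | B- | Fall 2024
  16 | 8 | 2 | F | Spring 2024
SELECT c.id, p.name AS student, c.semester FROM enrollments c JOIN students p ON c.student_id = p.id

Execution result:
id | student | semester
1 | Jack Jones | Fall 2024
2 | Alice Wilson | Fall 2023
3 | Rose Martinez | Spring 2024
4 | Jack Jones | Fall 2023
5 | Quinn Smith | Fall 2024
6 | Bob Jones | Fall 2023
7 | Carol Smith | Fall 2024
8 | Mia Garcia | Fall 2024
9 | Tina Martinez | Fall 2024
10 | Bob Jones | Spring 2024
11 | Rose Martinez | Fall 2023
12 | Bob Jones | Fall 2024
13 | Bob Jones | Spring 2024
14 | Alice Wilson | Fall 2023
15 | Quinn Smith | Fall 2024
16 | Jack Jones | Spring 2024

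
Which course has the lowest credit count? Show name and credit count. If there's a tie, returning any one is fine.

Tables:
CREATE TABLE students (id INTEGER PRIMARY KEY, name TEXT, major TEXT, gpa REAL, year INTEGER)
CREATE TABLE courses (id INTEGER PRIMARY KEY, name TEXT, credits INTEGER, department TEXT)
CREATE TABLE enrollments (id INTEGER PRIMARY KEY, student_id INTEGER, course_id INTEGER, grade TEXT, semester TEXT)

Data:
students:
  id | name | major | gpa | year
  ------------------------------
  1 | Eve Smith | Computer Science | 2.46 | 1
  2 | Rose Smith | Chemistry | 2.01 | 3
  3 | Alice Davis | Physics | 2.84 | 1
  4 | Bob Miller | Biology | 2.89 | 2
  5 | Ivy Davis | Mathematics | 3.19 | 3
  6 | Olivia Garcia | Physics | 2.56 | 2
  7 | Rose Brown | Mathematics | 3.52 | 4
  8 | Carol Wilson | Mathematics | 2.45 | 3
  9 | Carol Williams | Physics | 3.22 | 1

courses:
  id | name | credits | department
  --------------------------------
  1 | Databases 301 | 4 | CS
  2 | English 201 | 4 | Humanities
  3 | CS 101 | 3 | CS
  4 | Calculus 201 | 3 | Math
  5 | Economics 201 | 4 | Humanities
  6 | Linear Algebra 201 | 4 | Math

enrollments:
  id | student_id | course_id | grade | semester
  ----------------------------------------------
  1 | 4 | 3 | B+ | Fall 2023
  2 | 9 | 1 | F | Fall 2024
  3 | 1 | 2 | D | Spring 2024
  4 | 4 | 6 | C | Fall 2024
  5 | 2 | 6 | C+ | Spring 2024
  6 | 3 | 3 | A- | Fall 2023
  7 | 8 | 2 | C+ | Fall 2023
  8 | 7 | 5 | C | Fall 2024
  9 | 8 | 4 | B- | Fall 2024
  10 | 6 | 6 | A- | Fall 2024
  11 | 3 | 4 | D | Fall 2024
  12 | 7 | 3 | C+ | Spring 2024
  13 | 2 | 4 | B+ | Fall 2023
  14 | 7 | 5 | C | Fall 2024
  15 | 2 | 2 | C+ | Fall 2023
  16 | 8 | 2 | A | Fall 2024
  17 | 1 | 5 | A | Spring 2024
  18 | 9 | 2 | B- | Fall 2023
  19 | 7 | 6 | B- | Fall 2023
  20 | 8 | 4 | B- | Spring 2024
SELECT name, credits FROM courses ORDER BY credits ASC LIMIT 1

Execution result:
name | credits
CS 101 | 3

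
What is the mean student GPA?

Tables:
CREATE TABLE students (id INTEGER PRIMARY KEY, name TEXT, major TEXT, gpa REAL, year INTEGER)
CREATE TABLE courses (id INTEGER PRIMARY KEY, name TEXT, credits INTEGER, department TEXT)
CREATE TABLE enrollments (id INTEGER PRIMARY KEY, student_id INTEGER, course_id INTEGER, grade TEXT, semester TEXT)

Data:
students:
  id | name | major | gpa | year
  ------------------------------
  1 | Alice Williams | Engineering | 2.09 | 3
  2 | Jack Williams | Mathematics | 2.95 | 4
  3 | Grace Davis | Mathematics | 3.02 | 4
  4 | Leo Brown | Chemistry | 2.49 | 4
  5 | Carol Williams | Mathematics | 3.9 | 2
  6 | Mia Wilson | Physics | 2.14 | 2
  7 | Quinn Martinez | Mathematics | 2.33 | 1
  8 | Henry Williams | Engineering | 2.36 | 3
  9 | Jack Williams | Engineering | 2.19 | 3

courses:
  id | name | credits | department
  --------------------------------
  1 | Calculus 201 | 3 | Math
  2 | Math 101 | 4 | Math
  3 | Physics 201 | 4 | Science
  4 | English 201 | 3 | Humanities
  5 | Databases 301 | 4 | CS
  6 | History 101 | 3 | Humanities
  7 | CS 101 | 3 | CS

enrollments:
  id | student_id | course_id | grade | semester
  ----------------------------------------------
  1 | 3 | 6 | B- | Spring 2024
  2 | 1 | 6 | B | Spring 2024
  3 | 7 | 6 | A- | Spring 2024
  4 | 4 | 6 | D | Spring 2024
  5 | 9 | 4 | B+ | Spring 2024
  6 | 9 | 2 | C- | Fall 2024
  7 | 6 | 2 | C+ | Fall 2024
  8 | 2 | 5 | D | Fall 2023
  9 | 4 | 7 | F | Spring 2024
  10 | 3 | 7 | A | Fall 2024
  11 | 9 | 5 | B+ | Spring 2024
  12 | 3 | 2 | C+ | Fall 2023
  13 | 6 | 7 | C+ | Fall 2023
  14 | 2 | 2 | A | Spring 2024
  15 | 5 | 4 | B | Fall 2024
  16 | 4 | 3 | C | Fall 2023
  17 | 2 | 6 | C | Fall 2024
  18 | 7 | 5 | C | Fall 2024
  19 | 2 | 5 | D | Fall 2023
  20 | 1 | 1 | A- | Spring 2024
SELECT AVG(gpa) FROM students

Execution result:
2.61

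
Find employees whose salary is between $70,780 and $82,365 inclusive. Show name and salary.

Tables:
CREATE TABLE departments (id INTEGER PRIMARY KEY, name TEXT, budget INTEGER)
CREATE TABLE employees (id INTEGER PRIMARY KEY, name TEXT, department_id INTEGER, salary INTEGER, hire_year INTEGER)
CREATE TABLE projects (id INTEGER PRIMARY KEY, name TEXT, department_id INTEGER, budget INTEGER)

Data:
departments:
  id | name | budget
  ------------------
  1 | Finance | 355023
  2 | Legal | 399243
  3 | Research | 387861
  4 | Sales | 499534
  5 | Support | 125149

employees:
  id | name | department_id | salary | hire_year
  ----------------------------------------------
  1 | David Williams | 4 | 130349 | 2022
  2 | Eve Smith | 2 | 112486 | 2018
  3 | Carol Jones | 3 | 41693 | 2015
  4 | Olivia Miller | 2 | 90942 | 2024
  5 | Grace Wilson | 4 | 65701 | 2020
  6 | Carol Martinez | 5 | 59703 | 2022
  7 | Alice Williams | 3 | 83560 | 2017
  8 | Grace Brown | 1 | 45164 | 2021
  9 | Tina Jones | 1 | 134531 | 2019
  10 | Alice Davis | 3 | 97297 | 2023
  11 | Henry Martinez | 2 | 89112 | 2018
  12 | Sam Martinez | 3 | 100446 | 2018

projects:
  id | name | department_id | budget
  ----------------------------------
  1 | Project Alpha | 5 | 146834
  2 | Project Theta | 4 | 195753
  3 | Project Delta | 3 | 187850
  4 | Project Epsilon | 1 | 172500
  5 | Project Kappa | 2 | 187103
SELECT name, salary FROM employees WHERE salary BETWEEN 70780 AND 82365

Execution result:
(no rows)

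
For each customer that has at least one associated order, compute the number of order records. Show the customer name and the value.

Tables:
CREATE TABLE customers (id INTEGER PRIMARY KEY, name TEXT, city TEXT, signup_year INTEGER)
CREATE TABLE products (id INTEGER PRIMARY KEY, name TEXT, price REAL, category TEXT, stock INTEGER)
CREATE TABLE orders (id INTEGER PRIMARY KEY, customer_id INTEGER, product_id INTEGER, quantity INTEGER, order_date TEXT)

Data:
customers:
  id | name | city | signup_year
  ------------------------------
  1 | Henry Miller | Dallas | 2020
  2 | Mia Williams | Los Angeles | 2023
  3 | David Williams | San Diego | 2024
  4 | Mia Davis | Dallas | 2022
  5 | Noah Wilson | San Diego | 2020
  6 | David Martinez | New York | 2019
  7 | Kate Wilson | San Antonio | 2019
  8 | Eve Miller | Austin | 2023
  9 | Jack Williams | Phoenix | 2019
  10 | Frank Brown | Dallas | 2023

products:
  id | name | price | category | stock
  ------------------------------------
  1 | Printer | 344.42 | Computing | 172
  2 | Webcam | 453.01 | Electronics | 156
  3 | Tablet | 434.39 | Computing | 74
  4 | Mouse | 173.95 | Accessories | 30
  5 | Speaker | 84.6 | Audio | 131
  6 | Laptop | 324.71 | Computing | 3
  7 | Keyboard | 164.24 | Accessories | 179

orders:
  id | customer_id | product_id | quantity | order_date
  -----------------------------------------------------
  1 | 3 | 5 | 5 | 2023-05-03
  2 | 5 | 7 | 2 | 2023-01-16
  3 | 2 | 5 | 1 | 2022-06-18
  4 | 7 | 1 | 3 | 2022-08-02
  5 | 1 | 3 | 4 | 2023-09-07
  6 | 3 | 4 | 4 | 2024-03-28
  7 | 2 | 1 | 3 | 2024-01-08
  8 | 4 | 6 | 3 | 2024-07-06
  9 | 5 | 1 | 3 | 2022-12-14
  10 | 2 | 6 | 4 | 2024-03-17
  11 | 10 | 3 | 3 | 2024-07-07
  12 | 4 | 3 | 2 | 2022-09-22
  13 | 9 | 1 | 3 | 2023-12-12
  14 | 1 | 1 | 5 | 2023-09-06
SELECT p.name, COUNT(*) AS n FROM orders c JOIN customers p ON c.customer_id = p.id GROUP BY p.id, p.name

Execution result:
name | n
Henry Miller | 2
Mia Williams | 3
David Williams | 2
Mia Davis | 2
Noah Wilson | 2
Kate Wilson | 1
Jack Williams | 1
Frank Brown | 1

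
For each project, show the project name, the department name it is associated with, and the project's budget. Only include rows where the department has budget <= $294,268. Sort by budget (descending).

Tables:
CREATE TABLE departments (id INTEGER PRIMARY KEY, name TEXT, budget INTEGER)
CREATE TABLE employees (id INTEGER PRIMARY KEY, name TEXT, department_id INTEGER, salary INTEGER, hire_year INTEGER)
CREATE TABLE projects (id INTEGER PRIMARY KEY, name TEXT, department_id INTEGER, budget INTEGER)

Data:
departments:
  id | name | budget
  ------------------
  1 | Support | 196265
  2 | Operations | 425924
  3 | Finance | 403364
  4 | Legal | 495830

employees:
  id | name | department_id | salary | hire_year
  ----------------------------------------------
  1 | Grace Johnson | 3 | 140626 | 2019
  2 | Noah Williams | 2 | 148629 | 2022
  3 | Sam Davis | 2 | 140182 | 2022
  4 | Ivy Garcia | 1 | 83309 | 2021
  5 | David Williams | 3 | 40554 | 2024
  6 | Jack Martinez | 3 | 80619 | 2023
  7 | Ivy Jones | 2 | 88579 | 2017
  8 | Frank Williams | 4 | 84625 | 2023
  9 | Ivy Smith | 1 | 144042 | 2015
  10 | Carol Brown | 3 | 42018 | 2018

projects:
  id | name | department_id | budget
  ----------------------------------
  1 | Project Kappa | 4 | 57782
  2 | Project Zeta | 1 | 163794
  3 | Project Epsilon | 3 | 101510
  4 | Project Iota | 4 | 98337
SELECT c.name, p.name AS department, c.budget FROM projects c JOIN departments p ON c.department_id = p.id WHERE p.budget <= 294268 ORDER BY c.budget DESC

Execution result:
name | department | budget
Project Zeta | Support | 163794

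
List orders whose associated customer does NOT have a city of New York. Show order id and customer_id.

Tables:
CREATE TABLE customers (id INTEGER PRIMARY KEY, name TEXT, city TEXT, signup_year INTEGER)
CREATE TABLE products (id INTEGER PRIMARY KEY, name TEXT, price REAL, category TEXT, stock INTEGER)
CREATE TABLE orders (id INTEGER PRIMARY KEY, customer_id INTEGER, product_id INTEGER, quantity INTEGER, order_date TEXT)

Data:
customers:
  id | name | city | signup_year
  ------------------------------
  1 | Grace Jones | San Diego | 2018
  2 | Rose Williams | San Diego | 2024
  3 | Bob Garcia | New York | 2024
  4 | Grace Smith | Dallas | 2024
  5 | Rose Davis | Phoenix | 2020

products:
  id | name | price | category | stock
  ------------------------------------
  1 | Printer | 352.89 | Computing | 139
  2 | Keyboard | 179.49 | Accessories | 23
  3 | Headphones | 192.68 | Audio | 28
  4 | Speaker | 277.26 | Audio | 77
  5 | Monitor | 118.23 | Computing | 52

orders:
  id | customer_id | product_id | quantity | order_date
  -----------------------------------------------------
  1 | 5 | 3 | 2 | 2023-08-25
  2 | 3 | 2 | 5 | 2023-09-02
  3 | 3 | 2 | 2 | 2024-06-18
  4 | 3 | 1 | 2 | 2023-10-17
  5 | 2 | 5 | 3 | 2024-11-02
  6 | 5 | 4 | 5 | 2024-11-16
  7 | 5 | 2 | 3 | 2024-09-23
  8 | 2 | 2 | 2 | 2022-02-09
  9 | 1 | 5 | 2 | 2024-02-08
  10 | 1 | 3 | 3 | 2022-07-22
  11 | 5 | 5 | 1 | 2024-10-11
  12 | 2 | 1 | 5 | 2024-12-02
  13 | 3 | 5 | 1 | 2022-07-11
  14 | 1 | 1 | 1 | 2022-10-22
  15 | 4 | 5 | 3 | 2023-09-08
SELECT id, customer_id FROM orders WHERE customer_id NOT IN (SELECT id FROM customers WHERE city = 'New York')

Execution result:
id | customer_id
1 | 5
5 | 2
6 | 5
7 | 5
8 | 2
9 | 1
10 | 1
11 | 5
12 | 2
14 | 1
15 | 4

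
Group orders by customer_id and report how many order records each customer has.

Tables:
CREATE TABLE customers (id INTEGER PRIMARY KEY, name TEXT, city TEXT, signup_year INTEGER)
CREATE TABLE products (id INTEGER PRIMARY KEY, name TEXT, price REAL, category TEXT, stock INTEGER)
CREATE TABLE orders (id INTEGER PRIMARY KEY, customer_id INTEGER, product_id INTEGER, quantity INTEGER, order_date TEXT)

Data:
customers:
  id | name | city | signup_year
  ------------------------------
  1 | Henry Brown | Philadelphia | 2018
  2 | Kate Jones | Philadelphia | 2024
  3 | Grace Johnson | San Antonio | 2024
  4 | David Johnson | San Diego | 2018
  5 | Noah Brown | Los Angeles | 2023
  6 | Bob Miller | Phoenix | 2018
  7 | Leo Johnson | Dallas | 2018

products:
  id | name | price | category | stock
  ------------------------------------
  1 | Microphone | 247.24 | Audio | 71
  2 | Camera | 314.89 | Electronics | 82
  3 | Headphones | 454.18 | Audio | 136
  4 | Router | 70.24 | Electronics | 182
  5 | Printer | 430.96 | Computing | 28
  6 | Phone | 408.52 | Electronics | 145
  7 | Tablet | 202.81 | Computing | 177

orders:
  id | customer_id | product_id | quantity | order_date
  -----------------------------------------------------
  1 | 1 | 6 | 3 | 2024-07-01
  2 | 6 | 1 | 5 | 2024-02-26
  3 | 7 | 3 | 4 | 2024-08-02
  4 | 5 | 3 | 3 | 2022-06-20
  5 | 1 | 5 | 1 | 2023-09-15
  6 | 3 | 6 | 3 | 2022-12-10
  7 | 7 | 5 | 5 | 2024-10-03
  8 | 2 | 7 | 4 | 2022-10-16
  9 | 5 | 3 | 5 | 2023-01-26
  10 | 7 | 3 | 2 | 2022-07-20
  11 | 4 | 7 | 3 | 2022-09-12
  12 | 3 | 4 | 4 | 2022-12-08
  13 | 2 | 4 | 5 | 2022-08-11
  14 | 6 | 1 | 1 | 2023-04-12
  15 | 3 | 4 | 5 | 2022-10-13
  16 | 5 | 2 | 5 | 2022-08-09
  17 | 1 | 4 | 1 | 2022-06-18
SELECT customer_id, COUNT(*) AS order_count FROM orders GROUP BY customer_id

Execution result:
customer_id | order_count
1 | 3
2 | 2
3 | 3
4 | 1
5 | 3
6 | 2
7 | 3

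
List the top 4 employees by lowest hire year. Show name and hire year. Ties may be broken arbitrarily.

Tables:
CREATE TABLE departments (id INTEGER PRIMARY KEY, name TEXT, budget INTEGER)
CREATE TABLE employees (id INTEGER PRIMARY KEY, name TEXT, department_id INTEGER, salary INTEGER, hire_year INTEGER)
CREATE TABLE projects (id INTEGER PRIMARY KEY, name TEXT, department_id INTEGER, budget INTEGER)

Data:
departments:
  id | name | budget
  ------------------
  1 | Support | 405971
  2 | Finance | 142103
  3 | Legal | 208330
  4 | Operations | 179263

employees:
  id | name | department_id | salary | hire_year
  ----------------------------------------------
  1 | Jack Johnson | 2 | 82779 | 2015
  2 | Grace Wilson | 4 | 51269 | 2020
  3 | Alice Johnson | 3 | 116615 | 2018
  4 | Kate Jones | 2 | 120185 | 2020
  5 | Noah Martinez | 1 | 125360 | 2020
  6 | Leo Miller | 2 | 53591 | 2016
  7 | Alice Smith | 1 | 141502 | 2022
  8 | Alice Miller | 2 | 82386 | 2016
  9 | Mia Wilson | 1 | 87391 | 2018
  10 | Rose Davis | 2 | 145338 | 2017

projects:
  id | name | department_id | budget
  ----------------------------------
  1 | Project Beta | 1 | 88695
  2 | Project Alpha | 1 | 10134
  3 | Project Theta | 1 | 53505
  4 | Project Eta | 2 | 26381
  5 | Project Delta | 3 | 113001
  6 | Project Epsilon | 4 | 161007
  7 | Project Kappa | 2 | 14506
SELECT name, hire_year FROM employees ORDER BY hire_year ASC LIMIT 4

Execution result:
name | hire_year
Jack Johnson | 2015
Leo Miller | 2016
Alice Miller | 2016
Rose Davis | 2017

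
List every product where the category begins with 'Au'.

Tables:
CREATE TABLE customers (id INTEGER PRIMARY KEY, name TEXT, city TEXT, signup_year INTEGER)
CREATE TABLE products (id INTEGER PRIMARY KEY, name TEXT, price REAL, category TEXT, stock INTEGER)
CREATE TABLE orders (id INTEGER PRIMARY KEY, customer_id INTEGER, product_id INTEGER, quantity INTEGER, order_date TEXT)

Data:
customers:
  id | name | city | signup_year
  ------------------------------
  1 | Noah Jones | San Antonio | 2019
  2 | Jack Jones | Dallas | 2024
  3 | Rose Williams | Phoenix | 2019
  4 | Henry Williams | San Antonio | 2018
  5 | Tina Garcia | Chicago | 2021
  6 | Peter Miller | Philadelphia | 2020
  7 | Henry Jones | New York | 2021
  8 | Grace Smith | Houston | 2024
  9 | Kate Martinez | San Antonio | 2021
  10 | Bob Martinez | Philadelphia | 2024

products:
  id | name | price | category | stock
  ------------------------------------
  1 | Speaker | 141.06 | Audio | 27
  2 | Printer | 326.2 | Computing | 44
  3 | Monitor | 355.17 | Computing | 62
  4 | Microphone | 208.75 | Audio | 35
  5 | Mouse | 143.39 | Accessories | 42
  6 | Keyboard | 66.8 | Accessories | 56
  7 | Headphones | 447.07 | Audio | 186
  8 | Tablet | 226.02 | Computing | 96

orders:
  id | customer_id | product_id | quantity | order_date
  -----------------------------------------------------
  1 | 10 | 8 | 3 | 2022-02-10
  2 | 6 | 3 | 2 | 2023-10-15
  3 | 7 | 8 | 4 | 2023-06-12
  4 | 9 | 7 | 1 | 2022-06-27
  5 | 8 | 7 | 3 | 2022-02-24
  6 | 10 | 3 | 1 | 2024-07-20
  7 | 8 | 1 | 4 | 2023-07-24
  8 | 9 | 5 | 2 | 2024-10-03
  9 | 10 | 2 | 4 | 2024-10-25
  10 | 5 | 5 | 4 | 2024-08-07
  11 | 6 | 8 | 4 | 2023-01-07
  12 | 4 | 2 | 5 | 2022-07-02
SELECT name, category FROM products WHERE category LIKE 'Au%'

Execution result:
name | category
Speaker | Audio
Microphone | Audio
Headphones | Audio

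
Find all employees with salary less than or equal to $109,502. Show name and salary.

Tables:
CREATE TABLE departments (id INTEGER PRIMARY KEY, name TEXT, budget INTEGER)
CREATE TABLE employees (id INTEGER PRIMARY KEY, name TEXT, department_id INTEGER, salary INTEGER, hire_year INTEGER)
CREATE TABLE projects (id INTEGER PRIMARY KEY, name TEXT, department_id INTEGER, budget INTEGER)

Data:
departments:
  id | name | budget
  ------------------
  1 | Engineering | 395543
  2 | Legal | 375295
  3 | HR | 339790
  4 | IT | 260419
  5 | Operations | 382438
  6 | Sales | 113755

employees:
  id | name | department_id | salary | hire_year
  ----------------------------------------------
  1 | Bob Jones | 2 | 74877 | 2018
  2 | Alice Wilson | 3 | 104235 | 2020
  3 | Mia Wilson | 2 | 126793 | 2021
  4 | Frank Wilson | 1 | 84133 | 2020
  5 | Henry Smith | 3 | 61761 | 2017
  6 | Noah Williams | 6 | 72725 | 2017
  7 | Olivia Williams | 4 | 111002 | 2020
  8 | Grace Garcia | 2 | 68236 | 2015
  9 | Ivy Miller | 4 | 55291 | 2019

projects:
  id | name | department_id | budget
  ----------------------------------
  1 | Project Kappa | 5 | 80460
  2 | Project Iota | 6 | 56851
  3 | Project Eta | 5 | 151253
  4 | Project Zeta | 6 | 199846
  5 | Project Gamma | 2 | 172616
SELECT name, salary FROM employees WHERE salary <= 109502

Execution result:
name | salary
Bob Jones | 74877
Alice Wilson | 104235
Frank Wilson | 84133
Henry Smith | 61761
Noah Williams | 72725
Grace Garcia | 68236
Ivy Miller | 55291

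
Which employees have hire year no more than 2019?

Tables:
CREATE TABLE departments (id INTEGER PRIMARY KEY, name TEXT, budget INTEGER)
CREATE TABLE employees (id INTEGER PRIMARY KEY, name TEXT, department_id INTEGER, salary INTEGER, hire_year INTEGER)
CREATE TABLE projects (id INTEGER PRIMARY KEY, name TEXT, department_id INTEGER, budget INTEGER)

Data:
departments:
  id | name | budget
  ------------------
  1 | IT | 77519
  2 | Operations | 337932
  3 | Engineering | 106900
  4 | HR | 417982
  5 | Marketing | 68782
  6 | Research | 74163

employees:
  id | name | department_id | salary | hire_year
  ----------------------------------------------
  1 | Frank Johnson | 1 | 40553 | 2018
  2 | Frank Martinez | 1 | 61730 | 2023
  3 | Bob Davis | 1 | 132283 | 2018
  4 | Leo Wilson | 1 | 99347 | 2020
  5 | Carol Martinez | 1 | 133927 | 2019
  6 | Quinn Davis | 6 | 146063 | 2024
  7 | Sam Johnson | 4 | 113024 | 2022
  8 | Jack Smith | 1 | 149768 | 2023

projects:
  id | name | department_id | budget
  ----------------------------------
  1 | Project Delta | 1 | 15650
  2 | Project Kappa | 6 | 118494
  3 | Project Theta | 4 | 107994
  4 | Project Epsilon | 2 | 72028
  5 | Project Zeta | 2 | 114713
SELECT name, hire_year FROM employees WHERE hire_year <= 2019

Execution result:
name | hire_year
Frank Johnson | 2018
Bob Davis | 2018
Carol Martinez | 2019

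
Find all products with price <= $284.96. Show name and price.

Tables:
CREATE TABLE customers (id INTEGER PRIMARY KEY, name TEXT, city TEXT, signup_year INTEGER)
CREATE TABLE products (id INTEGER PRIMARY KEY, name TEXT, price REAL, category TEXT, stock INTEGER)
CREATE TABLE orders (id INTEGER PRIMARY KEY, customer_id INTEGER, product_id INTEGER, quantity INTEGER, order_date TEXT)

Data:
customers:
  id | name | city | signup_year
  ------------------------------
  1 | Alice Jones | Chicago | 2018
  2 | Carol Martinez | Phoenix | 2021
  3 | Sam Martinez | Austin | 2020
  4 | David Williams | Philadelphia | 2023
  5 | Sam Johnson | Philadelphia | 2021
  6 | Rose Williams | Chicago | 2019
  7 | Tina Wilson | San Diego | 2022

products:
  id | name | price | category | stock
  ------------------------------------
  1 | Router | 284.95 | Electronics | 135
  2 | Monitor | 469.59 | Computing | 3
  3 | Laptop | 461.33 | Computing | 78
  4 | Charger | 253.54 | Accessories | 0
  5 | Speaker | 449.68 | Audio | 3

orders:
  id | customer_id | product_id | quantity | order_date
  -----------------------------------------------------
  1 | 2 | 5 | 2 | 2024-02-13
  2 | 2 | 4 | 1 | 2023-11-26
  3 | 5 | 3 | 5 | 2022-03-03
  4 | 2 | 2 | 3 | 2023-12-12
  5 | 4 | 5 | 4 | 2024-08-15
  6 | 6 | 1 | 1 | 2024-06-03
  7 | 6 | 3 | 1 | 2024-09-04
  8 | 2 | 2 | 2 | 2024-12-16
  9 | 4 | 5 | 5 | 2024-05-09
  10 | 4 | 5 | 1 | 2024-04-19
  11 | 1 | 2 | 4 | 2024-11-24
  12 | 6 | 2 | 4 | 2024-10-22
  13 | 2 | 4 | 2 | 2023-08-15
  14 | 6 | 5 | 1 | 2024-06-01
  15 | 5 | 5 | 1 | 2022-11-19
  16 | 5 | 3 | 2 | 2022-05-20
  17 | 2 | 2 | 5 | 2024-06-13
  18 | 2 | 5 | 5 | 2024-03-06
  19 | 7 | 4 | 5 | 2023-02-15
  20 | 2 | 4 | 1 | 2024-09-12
SELECT name, price FROM products WHERE price <= 284.96

Execution result:
name | price
Router | 284.95
Charger | 253.54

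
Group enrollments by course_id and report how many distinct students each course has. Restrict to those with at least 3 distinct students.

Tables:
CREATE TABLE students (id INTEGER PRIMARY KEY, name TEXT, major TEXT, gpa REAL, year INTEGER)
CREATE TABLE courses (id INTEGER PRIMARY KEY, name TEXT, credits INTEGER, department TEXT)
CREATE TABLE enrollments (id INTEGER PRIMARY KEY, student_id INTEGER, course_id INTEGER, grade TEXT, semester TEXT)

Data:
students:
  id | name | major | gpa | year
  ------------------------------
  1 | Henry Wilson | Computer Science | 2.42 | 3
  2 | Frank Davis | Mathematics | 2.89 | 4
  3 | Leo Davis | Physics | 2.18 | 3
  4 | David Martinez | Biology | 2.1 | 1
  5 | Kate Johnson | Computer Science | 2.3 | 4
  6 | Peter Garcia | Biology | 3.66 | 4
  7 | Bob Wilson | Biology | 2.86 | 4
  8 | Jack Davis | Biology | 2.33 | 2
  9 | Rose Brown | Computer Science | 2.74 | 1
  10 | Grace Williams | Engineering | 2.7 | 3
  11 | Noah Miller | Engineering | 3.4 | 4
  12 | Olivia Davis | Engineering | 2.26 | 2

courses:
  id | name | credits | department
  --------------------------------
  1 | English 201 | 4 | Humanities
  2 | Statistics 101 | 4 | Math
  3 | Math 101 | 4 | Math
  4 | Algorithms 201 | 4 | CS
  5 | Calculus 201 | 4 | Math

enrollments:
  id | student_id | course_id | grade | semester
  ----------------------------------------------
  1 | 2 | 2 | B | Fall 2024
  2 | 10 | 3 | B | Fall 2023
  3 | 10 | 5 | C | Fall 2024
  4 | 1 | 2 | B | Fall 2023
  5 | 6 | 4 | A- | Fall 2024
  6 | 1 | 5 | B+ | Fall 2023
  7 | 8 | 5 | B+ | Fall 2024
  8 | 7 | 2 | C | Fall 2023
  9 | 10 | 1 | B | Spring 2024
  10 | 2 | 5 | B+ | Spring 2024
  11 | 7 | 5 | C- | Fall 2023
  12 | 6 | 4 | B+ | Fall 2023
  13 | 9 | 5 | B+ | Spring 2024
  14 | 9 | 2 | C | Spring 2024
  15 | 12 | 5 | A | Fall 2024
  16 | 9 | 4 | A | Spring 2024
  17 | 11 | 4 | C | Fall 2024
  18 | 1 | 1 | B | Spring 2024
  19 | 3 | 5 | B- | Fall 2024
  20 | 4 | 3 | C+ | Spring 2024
SELECT course_id, COUNT(DISTINCT student_id) AS distinct_student_count FROM enrollments GROUP BY course_id HAVING COUNT(DISTINCT student_id) >= 3

Execution result:
course_id | distinct_student_count
2 | 4
4 | 3
5 | 8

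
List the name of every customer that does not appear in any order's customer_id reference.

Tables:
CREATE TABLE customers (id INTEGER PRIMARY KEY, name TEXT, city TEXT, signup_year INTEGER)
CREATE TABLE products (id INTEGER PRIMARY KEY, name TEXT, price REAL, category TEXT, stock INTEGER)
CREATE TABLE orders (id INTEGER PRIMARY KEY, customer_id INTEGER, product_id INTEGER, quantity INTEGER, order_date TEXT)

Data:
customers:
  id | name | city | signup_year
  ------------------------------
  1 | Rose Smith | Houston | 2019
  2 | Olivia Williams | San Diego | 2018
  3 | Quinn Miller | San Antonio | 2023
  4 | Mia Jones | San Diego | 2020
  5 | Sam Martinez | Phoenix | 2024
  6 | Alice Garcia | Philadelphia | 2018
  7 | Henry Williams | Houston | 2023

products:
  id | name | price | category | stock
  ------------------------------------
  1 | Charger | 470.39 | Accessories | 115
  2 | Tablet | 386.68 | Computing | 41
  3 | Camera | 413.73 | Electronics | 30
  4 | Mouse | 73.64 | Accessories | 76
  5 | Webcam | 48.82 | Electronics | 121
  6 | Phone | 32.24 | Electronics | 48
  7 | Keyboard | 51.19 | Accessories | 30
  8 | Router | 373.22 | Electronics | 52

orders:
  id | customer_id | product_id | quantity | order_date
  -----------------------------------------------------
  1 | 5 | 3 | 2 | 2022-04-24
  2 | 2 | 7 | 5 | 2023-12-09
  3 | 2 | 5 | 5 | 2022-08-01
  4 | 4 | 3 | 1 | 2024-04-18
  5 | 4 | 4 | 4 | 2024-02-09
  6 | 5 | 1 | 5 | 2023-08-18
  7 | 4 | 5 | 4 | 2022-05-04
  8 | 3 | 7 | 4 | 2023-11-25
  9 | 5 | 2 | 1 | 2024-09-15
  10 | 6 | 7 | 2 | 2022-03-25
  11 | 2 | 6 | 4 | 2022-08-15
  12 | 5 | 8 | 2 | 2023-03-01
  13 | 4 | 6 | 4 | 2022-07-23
SELECT p.name FROM customers p LEFT JOIN orders c ON c.customer_id = p.id WHERE c.id IS NULL

Execution result:
name
Rose Smith
Henry Williams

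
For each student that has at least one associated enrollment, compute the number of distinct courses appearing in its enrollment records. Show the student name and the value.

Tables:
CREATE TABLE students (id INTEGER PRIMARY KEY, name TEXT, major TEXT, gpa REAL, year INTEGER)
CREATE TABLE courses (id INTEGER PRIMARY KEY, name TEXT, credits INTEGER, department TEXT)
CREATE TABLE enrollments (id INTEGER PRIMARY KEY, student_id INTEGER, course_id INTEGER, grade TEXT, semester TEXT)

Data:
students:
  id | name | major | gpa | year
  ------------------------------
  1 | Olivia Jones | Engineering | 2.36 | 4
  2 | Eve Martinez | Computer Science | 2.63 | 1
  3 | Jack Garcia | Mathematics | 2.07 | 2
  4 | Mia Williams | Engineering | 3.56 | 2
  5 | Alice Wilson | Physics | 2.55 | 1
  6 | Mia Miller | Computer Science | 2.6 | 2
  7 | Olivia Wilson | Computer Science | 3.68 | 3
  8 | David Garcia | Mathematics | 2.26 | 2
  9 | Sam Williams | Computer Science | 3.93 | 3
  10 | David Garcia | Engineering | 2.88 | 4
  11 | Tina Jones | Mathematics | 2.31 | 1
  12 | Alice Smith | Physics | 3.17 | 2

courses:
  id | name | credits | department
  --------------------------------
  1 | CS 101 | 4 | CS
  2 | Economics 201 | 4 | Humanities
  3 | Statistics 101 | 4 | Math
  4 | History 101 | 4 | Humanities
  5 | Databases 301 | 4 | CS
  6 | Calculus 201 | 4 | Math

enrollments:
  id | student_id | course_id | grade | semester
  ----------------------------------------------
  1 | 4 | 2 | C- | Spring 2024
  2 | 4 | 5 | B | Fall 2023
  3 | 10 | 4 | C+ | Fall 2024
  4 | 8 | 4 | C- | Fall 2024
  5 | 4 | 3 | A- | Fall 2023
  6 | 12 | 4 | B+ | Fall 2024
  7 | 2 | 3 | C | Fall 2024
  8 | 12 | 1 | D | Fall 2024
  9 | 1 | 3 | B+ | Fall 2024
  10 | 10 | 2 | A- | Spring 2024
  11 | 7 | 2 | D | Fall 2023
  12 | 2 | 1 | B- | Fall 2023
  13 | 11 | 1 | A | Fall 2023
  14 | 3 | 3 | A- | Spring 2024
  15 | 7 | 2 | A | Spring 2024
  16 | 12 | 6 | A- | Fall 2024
SELECT p.name, COUNT(DISTINCT c.course_id) AS distinct_course_count FROM enrollments c JOIN students p ON c.student_id = p.id GROUP BY p.id, p.name

Execution result:
name | distinct_course_count
Olivia Jones | 1
Eve Martinez | 2
Jack Garcia | 1
Mia Williams | 3
Olivia Wilson | 1
David Garcia | 1
David Garcia | 2
Tina Jones | 1
Alice Smith | 3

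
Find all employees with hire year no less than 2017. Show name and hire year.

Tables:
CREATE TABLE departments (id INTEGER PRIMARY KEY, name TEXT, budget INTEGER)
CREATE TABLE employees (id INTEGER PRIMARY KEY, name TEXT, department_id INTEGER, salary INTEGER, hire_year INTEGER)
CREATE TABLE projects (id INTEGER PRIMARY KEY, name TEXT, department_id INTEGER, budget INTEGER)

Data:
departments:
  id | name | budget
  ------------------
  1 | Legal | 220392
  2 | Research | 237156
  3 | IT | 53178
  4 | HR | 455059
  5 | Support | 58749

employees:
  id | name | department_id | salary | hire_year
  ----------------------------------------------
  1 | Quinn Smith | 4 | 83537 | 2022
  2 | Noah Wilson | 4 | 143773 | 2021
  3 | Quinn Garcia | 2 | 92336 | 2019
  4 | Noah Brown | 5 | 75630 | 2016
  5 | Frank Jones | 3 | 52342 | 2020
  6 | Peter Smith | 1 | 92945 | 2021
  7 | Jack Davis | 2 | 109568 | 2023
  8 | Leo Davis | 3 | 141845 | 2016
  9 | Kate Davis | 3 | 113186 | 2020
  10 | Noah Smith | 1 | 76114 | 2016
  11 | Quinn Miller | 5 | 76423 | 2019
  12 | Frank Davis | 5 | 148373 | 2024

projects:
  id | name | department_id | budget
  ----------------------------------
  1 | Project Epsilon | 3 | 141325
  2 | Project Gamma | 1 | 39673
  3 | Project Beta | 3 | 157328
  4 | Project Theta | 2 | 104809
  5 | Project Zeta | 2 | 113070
SELECT name, hire_year FROM employees WHERE hire_year >= 2017

Execution result:
name | hire_year
Quinn Smith | 2022
Noah Wilson | 2021
Quinn Garcia | 2019
Frank Jones | 2020
Peter Smith | 2021
Jack Davis | 2023
Kate Davis | 2020
Quinn Miller | 2019
Frank Davis | 2024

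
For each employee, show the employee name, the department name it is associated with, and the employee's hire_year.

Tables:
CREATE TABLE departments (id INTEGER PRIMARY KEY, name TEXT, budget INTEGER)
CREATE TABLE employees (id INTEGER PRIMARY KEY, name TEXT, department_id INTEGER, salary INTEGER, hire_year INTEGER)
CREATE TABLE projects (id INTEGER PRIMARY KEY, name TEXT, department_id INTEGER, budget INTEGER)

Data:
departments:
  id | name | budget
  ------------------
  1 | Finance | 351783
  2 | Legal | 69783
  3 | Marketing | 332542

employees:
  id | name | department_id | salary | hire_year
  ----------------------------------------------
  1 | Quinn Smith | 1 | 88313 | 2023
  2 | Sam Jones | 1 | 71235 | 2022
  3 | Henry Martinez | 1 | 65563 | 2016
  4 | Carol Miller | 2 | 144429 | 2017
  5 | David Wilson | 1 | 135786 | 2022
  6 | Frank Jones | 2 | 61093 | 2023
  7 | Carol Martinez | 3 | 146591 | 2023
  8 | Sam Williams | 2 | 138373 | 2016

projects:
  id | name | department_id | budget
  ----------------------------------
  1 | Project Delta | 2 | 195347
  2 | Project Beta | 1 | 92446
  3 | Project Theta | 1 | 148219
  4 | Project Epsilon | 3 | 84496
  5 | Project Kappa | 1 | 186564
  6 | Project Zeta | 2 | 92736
SELECT c.name, p.name AS department, c.hire_year FROM employees c JOIN departments p ON c.department_id = p.id

Execution result:
name | department | hire_year
Quinn Smith | Finance | 2023
Sam Jones | Finance | 2022
Henry Martinez | Finance | 2016
Carol Miller | Legal | 2017
David Wilson | Finance | 2022
Frank Jones | Legal | 2023
Carol Martinez | Marketing | 2023
Sam Williams | Legal | 2016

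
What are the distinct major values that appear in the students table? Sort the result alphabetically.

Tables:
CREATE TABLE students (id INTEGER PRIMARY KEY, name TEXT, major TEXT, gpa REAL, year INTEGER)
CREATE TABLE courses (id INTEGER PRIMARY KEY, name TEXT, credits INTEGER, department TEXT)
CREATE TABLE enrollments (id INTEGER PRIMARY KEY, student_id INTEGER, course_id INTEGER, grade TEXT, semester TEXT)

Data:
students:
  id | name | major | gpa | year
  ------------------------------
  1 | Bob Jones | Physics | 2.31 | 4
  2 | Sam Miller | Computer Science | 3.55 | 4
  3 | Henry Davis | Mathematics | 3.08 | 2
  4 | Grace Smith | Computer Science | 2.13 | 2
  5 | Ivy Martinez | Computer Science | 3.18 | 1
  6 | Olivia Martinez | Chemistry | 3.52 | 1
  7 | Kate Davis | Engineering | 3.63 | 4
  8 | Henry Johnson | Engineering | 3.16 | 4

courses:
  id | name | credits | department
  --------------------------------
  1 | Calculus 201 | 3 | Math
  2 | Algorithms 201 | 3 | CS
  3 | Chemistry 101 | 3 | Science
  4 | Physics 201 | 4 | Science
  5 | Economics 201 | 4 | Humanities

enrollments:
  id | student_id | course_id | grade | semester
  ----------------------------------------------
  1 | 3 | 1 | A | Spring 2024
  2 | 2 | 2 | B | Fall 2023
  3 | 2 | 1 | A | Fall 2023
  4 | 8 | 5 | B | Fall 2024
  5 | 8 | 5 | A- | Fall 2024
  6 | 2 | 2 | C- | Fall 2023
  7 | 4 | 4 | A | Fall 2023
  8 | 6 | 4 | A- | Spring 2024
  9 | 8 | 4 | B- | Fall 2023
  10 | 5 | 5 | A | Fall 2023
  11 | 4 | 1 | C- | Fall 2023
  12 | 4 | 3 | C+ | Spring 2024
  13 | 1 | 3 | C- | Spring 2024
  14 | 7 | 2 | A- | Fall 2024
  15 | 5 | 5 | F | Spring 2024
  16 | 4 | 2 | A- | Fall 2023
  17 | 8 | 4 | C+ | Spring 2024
SELECT DISTINCT major FROM students ORDER BY major

Execution result:
major
Chemistry
Computer Science
Engineering
Mathematics
Physics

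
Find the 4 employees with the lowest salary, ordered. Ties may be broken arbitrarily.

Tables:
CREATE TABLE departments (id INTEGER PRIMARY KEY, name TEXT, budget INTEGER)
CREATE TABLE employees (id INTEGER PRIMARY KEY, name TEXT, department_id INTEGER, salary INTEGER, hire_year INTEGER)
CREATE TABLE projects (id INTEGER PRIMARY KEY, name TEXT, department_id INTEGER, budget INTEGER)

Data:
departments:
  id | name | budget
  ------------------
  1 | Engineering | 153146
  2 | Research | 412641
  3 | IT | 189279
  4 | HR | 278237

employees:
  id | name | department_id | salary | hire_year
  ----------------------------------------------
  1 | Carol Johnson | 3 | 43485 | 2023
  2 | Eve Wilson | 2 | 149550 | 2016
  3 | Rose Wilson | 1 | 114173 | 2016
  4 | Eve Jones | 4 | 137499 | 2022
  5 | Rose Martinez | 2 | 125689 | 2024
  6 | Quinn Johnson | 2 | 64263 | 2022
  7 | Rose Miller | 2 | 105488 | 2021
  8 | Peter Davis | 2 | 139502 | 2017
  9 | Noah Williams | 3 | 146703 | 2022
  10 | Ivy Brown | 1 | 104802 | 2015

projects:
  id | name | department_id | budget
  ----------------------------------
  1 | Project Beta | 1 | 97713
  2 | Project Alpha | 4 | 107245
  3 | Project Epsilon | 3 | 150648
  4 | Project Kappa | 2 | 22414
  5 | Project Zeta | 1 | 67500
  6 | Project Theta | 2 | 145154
SELECT name, salary FROM employees ORDER BY salary ASC LIMIT 4

Execution result:
name | salary
Carol Johnson | 43485
Quinn Johnson | 64263
Ivy Brown | 104802
Rose Miller | 105488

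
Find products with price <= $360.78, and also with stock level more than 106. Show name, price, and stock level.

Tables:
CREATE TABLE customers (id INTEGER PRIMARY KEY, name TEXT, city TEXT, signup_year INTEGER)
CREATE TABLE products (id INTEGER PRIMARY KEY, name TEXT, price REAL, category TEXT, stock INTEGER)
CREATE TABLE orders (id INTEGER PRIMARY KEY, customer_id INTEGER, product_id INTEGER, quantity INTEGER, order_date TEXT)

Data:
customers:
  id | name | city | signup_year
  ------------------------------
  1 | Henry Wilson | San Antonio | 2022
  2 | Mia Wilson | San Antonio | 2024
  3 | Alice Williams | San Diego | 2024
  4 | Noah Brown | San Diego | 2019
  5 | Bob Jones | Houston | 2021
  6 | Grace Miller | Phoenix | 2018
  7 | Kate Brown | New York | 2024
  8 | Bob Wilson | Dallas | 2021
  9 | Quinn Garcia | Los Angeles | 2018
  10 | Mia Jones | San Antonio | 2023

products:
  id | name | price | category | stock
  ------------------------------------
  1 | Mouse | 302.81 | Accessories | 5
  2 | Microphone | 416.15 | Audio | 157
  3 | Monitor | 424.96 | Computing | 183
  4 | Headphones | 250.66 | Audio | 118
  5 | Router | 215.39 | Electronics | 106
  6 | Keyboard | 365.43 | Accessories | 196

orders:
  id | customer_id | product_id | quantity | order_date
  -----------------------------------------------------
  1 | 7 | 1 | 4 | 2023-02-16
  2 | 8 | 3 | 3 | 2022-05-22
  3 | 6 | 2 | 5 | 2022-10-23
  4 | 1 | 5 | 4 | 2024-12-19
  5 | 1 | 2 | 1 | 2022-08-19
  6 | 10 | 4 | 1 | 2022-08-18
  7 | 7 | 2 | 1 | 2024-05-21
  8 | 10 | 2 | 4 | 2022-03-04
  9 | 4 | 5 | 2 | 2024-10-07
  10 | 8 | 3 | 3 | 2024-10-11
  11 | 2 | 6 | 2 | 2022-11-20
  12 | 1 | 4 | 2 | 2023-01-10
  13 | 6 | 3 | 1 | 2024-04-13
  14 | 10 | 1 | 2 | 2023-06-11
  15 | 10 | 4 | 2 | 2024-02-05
SELECT name, price, stock FROM products WHERE price <= 360.78 AND stock > 106

Execution result:
name | price | stock
Headphones | 250.66 | 118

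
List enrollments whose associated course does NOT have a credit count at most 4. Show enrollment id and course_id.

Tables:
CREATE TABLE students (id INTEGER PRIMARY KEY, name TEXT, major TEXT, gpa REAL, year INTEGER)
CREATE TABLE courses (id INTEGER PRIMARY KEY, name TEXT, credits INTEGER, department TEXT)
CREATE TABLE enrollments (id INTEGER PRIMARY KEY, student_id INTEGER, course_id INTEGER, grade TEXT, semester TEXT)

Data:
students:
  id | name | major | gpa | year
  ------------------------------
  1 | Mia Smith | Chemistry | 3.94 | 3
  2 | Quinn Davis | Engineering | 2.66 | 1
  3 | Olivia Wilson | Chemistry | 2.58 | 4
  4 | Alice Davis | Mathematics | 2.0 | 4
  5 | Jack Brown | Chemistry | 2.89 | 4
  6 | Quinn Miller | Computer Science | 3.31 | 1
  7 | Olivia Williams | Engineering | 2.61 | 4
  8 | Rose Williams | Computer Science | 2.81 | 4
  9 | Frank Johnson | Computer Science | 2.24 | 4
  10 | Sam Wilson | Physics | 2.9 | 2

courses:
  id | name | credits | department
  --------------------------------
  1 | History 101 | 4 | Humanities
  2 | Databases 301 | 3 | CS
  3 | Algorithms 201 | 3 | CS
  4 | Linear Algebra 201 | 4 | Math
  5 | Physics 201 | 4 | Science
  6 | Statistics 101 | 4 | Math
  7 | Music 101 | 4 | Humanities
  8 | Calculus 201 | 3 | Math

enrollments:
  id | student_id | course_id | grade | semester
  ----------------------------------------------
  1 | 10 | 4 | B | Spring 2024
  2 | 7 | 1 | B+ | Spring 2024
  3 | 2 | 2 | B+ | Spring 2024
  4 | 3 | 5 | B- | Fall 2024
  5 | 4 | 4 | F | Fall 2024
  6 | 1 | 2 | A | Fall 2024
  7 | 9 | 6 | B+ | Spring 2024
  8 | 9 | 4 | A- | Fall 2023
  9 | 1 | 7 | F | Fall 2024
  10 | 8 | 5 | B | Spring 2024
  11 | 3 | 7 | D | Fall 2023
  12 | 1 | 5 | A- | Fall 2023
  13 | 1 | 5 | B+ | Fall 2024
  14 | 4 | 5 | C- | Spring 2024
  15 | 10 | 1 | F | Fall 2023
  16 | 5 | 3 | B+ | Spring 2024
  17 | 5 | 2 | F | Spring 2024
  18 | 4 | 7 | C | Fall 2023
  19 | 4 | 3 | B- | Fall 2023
SELECT id, course_id FROM enrollments WHERE course_id NOT IN (SELECT id FROM courses WHERE credits <= 4)

Execution result:
(no rows)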